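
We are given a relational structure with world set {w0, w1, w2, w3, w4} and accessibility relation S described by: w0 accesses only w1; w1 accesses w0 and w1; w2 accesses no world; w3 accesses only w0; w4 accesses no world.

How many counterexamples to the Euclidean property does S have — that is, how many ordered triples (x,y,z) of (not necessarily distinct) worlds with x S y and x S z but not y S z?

Enumerating: (w1,w0,w0), (w3,w0,w0).

2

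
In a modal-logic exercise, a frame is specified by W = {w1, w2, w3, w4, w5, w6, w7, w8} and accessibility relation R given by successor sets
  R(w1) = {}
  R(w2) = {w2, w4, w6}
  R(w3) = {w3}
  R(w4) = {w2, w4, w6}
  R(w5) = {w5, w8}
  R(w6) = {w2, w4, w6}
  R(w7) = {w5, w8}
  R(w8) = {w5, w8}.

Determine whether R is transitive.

Yes

Transitive: yes — every two-step R-path is closed by a direct edge.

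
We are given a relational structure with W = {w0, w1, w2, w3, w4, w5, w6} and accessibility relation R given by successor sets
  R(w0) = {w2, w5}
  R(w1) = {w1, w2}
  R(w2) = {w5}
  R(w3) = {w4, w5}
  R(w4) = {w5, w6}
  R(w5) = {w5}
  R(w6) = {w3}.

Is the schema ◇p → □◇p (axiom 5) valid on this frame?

No

By correspondence theory, 5 is valid on a frame iff R is Euclidean.
Euclidean: no — w0 R w5 and w0 R w2, but not w5 R w2.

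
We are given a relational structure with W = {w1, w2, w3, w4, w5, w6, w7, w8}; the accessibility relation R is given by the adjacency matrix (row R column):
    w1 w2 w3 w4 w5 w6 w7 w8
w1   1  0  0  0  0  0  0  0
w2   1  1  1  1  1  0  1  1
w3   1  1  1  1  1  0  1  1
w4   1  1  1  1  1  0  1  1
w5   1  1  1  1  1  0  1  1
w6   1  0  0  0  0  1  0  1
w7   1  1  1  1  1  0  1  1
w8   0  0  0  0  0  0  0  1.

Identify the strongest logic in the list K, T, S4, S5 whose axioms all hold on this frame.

Reflexive (axiom T): yes — every world is R-related to itself.
Transitive (axiom 4): yes — every two-step R-path is closed by a direct edge.
Euclidean (axiom 5): no — w2 R w1 and w2 R w3, but not w1 R w3.
So F validates K, T, S4; S5 would additionally require R to be Euclidean. The strongest is S4.

S4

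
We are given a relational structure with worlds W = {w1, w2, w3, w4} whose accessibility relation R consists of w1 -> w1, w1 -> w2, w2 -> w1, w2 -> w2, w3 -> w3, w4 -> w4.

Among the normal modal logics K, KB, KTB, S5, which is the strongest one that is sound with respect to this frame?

Symmetric (axiom B): yes — every pair in R has its reverse in R.
Reflexive (axiom T): yes — every world is R-related to itself.
Euclidean (axiom 5): yes — any two successors of a common world are R-related.
So F validates K, KB, KTB, S5. The strongest is S5.

S5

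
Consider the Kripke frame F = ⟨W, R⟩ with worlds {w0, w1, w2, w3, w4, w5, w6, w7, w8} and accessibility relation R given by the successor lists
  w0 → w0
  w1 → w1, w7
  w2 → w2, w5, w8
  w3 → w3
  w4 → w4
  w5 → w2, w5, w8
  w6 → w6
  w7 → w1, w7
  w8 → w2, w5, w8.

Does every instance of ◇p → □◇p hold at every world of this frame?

Axiom 5 corresponds to the accessibility relation being Euclidean.
Euclidean: yes — any two successors of a common world are R-related.

Yes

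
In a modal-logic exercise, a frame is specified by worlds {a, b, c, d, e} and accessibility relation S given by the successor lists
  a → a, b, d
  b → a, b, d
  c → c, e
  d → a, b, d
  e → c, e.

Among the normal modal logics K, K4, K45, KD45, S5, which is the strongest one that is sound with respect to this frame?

S5

Transitive (axiom 4): yes — every two-step S-path is closed by a direct edge.
Euclidean (axiom 5): yes — any two successors of a common world are S-related.
Serial (axiom D): yes — every world has a successor (e.g. a S a).
Reflexive (axiom T): yes — every world is S-related to itself.
So F validates K, K4, K45, KD45, S5. The strongest is S5.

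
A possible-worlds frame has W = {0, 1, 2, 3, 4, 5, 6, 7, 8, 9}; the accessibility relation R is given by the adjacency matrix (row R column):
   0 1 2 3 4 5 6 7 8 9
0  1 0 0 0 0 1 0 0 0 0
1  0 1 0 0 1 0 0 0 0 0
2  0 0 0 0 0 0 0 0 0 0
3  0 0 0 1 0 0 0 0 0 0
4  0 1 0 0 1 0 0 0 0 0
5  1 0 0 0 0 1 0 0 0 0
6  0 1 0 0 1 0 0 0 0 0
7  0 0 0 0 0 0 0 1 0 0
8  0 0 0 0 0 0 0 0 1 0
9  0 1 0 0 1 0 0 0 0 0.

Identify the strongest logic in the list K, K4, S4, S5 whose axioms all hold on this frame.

Transitive (axiom 4): yes — every two-step R-path is closed by a direct edge.
Reflexive (axiom T): no — 2 is not related to itself.
Euclidean (axiom 5): yes — any two successors of a common world are R-related.
So F validates K, K4; S4 would additionally require R to be reflexive. The strongest is K4.

K4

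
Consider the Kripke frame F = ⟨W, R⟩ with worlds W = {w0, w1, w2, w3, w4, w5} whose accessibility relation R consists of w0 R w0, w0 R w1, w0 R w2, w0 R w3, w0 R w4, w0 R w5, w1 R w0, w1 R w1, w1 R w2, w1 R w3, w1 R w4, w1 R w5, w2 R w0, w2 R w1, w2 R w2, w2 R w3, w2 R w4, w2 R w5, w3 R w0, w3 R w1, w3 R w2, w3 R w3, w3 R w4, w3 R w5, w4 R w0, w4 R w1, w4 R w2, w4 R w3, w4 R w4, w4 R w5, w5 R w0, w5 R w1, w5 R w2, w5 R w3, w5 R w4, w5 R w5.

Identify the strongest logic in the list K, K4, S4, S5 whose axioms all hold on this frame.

S5

Transitive (axiom 4): yes — every two-step R-path is closed by a direct edge.
Reflexive (axiom T): yes — every world is R-related to itself.
Euclidean (axiom 5): yes — any two successors of a common world are R-related.
So F validates K, K4, S4, S5. The strongest is S5.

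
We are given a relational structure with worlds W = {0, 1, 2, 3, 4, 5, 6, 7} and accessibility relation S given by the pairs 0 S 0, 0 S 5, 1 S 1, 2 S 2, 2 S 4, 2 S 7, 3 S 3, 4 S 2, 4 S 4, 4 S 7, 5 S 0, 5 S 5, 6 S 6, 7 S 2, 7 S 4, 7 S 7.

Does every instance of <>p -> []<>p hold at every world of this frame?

By correspondence theory, 5 is valid on a frame iff S is Euclidean.
Euclidean: yes — any two successors of a common world are S-related.

Yes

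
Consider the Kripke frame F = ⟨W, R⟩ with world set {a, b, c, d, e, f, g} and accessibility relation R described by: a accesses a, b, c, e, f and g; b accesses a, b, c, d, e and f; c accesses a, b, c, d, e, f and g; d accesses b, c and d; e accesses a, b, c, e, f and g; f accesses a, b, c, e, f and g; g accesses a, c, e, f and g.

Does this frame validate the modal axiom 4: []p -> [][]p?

Axiom 4 corresponds to the accessibility relation being transitive.
Transitive: no — a R b and b R d, but not a R d.

No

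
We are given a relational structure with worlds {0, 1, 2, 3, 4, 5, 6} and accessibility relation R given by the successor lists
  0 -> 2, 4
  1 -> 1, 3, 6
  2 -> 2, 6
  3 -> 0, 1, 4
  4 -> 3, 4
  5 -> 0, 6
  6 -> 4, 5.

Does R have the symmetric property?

Symmetric: no — 0 R 2 but not 2 R 0.

No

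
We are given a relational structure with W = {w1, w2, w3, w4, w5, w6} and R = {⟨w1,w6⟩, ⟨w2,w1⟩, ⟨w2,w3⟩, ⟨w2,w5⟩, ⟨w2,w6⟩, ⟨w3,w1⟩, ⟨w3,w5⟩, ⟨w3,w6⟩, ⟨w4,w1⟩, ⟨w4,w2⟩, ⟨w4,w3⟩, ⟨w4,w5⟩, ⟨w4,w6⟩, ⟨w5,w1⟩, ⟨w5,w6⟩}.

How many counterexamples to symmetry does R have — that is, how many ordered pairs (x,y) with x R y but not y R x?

15

Enumerating: (w1,w6), (w2,w1), (w2,w3), (w2,w5), (w2,w6), (w3,w1), (w3,w5), (w3,w6), (w4,w1), (w4,w2), (w4,w3), (w4,w5), (w4,w6), (w5,w1), (w5,w6).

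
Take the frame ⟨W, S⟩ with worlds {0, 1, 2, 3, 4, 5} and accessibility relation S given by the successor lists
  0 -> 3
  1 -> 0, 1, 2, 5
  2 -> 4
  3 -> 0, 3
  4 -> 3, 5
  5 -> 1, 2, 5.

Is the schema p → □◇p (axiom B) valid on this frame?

Axiom B corresponds to the accessibility relation being symmetric.
Symmetric: no — 1 S 0 but not 0 S 1.

No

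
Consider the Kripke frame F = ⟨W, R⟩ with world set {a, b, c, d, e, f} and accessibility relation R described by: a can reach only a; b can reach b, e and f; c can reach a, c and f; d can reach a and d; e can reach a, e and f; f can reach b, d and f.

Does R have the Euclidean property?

Euclidean: no — b R f and b R e, but not f R e.

No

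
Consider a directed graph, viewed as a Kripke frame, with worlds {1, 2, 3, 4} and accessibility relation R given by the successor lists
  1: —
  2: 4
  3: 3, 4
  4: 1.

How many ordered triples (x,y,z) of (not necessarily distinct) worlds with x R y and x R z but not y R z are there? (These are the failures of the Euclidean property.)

Enumerating: (2,4,4), (3,4,3), (3,4,4), (4,1,1).

4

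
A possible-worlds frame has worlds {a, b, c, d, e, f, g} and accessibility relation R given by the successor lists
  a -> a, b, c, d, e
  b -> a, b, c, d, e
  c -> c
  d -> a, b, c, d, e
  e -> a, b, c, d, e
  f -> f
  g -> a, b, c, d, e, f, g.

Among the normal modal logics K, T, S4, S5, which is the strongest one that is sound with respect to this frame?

S4

Reflexive (axiom T): yes — every world is R-related to itself.
Transitive (axiom 4): yes — every two-step R-path is closed by a direct edge.
Euclidean (axiom 5): no — a R c and a R b, but not c R b.
So F validates K, T, S4; S5 would additionally require R to be Euclidean. The strongest is S4.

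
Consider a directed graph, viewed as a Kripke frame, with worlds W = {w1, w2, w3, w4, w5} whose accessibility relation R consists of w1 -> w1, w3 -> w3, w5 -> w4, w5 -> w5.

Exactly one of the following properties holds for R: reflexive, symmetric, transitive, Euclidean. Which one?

transitive

Reflexive: no — w2 is not related to itself.
Symmetric: no — w5 R w4 but not w4 R w5.
Transitive: yes — every two-step R-path is closed by a direct edge.
Euclidean: no — w5 R w4 and w5 R w4, but not w4 R w4.
Only transitive holds.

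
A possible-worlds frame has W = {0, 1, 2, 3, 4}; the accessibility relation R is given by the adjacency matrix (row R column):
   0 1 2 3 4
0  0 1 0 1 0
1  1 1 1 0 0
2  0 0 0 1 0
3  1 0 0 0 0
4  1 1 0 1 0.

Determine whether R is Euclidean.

No

Euclidean: no — 0 R 1 and 0 R 3, but not 1 R 3.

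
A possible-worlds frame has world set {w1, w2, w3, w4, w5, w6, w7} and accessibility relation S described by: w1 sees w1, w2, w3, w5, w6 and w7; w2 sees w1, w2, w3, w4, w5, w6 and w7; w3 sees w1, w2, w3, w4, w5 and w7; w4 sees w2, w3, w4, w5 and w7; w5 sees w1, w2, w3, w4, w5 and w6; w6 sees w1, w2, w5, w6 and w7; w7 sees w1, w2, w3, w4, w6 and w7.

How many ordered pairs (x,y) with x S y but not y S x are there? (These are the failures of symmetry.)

0

S is symmetric; there are no such tuples.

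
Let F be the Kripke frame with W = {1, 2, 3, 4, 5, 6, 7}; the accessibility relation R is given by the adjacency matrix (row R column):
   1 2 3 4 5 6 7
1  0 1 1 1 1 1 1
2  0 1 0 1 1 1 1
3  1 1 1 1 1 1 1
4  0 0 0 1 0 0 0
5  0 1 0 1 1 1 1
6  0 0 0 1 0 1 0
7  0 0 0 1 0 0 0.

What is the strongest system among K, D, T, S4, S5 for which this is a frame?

D

Serial (axiom D): yes — every world has a successor (e.g. 1 R 2).
Reflexive (axiom T): no — 1 is not related to itself.
Transitive (axiom 4): no — 1 R 3 and 3 R 1, but not 1 R 1.
Euclidean (axiom 5): no — 1 R 2 and 1 R 3, but not 2 R 3.
So F validates K, D; T would additionally require R to be reflexive. The strongest is D.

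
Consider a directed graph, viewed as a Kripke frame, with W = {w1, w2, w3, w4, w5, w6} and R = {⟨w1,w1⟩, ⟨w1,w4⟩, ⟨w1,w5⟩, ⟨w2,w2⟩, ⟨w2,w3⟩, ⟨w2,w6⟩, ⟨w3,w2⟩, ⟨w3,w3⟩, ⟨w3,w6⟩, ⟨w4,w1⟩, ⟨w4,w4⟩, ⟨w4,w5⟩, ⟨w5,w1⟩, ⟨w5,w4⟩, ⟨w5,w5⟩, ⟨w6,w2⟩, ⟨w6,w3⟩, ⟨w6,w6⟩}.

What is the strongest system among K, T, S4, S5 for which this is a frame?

Reflexive (axiom T): yes — every world is R-related to itself.
Transitive (axiom 4): yes — every two-step R-path is closed by a direct edge.
Euclidean (axiom 5): yes — any two successors of a common world are R-related.
So F validates K, T, S4, S5. The strongest is S5.

S5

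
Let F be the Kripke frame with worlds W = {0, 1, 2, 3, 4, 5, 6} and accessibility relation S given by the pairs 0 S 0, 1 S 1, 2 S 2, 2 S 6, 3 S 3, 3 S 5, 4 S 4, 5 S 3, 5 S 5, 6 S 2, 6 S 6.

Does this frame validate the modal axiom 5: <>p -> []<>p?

Yes

Axiom 5 corresponds to the accessibility relation being Euclidean.
Euclidean: yes — any two successors of a common world are S-related.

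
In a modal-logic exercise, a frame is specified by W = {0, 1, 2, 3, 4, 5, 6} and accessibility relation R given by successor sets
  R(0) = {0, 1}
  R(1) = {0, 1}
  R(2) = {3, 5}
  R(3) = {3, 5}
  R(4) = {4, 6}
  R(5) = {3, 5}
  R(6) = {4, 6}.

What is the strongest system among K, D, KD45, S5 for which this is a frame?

Serial (axiom D): yes — every world has a successor (e.g. 0 R 0).
Euclidean (axiom 5): yes — any two successors of a common world are R-related.
Transitive (axiom 4): yes — every two-step R-path is closed by a direct edge.
Reflexive (axiom T): no — 2 is not related to itself.
So F validates K, D, KD45; S5 would additionally require R to be reflexive. The strongest is KD45.

KD45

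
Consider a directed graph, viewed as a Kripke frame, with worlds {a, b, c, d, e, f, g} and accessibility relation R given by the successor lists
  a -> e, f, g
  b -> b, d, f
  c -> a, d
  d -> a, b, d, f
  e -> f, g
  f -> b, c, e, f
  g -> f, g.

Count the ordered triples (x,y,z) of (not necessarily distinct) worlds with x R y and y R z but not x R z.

24

Enumerating: (a,f,b), (a,f,c), (b,d,a), (b,f,c), (b,f,e), (c,a,e), (c,a,f), (c,a,g), (c,d,b), (c,d,f), (d,a,e), (d,a,g), … and 12 more.
Total: 24.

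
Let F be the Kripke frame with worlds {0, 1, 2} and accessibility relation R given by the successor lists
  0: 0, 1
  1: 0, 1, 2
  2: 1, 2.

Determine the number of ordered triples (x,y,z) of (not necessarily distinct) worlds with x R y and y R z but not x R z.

Enumerating: (0,1,2), (2,1,0).

2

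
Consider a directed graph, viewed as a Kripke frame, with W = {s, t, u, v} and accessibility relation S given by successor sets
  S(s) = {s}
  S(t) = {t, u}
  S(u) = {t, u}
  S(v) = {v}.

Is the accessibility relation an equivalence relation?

Reflexive: yes — every world is S-related to itself.
Symmetric: yes — every pair in S has its reverse in S.
Transitive: yes — every two-step S-path is closed by a direct edge.
So S is an equivalence relation.

Yes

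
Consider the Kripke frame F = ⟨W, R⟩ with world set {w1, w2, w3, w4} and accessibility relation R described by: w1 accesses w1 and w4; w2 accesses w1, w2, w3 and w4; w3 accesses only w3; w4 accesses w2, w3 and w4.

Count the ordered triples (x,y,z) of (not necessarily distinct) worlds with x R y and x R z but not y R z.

9

Enumerating: (w1,w4,w1), (w2,w1,w2), (w2,w1,w3), (w2,w3,w1), (w2,w3,w2), (w2,w3,w4), (w2,w4,w1), (w4,w3,w2), (w4,w3,w4).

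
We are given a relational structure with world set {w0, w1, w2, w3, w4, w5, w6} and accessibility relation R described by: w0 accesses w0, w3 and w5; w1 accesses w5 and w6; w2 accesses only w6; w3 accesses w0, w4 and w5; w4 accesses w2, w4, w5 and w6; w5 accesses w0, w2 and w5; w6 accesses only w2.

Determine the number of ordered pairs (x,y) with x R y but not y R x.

8

Enumerating: (w1,w5), (w1,w6), (w3,w4), (w3,w5), (w4,w2), (w4,w5), (w4,w6), (w5,w2).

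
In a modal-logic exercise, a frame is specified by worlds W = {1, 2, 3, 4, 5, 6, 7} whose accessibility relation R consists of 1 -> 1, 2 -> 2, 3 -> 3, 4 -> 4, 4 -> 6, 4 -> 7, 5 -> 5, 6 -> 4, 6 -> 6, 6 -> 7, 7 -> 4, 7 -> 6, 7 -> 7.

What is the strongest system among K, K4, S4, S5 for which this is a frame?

Transitive (axiom 4): yes — every two-step R-path is closed by a direct edge.
Reflexive (axiom T): yes — every world is R-related to itself.
Euclidean (axiom 5): yes — any two successors of a common world are R-related.
So F validates K, K4, S4, S5. The strongest is S5.

S5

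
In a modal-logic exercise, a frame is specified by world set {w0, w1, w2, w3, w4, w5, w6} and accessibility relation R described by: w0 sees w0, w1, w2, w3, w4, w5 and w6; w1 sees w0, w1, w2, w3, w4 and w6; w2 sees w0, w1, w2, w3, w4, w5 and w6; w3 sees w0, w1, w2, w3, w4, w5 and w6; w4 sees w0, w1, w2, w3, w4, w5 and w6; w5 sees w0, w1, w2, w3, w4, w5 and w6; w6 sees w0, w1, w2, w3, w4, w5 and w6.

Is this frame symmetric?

No

Symmetric: no — w5 R w1 but not w1 R w5.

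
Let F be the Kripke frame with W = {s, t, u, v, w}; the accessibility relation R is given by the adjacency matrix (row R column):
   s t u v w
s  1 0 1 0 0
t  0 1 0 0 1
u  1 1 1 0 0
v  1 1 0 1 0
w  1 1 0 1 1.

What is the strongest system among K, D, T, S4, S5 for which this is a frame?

Serial (axiom D): yes — every world has a successor (e.g. s R s).
Reflexive (axiom T): yes — every world is R-related to itself.
Transitive (axiom 4): no — s R u and u R t, but not s R t.
Euclidean (axiom 5): no — u R s and u R t, but not s R t.
So F validates K, D, T; S4 would additionally require R to be transitive. The strongest is T.

T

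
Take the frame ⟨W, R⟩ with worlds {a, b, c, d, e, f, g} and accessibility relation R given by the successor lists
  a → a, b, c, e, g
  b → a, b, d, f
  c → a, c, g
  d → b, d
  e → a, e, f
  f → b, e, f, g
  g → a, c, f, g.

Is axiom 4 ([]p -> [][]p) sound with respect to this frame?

No

Axiom 4 corresponds to the accessibility relation being transitive.
Transitive: no — a R b and b R d, but not a R d.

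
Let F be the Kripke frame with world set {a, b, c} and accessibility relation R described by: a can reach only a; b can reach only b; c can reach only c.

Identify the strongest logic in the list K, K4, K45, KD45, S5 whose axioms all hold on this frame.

S5

Transitive (axiom 4): yes — every two-step R-path is closed by a direct edge.
Euclidean (axiom 5): yes — any two successors of a common world are R-related.
Serial (axiom D): yes — every world has a successor (e.g. a R a).
Reflexive (axiom T): yes — every world is R-related to itself.
So F validates K, K4, K45, KD45, S5. The strongest is S5.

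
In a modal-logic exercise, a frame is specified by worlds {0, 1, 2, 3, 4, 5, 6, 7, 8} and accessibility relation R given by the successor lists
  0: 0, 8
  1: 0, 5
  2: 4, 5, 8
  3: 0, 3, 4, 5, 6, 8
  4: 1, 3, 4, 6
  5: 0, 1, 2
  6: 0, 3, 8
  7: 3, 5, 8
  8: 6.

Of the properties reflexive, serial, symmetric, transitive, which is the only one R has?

serial

Reflexive: no — 1 is not related to itself.
Serial: yes — every world has a successor (e.g. 0 R 0).
Symmetric: no — 0 R 8 but not 8 R 0.
Transitive: no — 0 R 8 and 8 R 6, but not 0 R 6.
Only serial holds.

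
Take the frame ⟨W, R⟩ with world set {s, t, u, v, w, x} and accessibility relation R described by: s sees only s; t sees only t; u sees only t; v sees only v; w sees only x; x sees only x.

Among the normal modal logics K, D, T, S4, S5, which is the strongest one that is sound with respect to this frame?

Serial (axiom D): yes — every world has a successor (e.g. s R s).
Reflexive (axiom T): no — u is not related to itself.
Transitive (axiom 4): yes — every two-step R-path is closed by a direct edge.
Euclidean (axiom 5): yes — any two successors of a common world are R-related.
So F validates K, D; T would additionally require R to be reflexive. The strongest is D.

D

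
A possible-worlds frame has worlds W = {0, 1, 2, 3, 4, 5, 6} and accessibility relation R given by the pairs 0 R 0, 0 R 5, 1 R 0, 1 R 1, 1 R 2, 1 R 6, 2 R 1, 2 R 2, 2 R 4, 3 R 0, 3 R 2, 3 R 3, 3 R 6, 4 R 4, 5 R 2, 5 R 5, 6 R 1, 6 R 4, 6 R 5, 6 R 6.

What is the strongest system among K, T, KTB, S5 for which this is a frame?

Reflexive (axiom T): yes — every world is R-related to itself.
Symmetric (axiom B): no — 0 R 5 but not 5 R 0.
Euclidean (axiom 5): no — 1 R 0 and 1 R 2, but not 0 R 2.
So F validates K, T; KTB would additionally require R to be symmetric. The strongest is T.

T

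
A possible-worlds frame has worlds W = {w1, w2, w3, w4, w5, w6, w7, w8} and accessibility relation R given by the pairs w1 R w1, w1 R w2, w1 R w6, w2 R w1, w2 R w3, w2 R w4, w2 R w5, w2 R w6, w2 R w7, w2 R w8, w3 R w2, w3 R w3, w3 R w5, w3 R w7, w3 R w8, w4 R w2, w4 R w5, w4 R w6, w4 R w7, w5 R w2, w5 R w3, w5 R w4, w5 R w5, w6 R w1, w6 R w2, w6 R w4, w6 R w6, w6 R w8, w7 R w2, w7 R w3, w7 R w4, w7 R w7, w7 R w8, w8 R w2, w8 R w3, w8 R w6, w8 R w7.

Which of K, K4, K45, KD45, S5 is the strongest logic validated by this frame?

K

Transitive (axiom 4): no — w1 R w2 and w2 R w3, but not w1 R w3.
Euclidean (axiom 5): no — w2 R w1 and w2 R w3, but not w1 R w3.
Serial (axiom D): yes — every world has a successor (e.g. w1 R w1).
Reflexive (axiom T): no — w2 is not related to itself.
So F validates K; K4 would additionally require R to be transitive. The strongest is K.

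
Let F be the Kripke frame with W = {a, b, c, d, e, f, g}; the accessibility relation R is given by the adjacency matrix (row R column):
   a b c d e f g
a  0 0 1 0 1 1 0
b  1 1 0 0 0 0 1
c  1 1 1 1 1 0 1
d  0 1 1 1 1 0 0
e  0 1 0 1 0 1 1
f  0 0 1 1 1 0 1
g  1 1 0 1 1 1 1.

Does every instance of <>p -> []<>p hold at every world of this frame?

No

By correspondence theory, 5 is valid on a frame iff R is Euclidean.
Euclidean: no — a R c and a R f, but not c R f.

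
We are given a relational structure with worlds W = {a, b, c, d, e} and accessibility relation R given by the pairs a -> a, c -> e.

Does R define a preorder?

No

Reflexive: no — b is not related to itself.
Transitive: yes — every two-step R-path is closed by a direct edge.
So R is not a preorder.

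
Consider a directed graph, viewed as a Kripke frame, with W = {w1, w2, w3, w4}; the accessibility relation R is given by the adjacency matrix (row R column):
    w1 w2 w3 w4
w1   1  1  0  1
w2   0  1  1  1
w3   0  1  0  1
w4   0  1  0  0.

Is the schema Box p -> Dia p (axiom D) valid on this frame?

By correspondence theory, D is valid on a frame iff R is serial.
Serial: yes — every world has a successor (e.g. w1 R w1).

Yes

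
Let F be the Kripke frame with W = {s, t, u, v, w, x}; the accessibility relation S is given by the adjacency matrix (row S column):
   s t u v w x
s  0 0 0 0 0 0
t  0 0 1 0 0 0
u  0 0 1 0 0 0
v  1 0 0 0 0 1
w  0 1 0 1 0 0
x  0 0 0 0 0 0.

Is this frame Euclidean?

No

Euclidean: no — v S s and v S x, but not s S x.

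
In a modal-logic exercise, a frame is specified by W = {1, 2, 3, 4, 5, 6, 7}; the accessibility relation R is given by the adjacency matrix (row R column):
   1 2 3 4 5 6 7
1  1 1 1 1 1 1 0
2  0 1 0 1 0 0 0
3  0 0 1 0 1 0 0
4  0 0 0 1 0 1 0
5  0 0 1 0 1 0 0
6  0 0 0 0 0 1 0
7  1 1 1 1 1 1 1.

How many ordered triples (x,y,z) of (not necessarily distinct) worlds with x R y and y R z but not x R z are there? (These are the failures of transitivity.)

Enumerating: (2,4,6).

1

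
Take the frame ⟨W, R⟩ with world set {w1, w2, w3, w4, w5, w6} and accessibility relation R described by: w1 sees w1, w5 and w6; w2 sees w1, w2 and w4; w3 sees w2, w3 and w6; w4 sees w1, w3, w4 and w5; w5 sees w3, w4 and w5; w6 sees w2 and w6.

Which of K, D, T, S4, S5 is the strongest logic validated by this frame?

Serial (axiom D): yes — every world has a successor (e.g. w1 R w1).
Reflexive (axiom T): yes — every world is R-related to itself.
Transitive (axiom 4): no — w1 R w5 and w5 R w3, but not w1 R w3.
Euclidean (axiom 5): no — w1 R w5 and w1 R w6, but not w5 R w6.
So F validates K, D, T; S4 would additionally require R to be transitive. The strongest is T.

T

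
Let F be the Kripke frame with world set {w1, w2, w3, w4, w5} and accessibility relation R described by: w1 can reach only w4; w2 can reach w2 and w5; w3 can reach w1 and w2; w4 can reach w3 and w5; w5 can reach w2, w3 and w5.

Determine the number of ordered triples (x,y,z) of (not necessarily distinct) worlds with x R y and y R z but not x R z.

Enumerating: (w1,w4,w3), (w1,w4,w5), (w2,w5,w3), (w3,w1,w4), (w3,w2,w5), (w4,w3,w1), (w4,w3,w2), (w4,w5,w2), (w5,w3,w1).

9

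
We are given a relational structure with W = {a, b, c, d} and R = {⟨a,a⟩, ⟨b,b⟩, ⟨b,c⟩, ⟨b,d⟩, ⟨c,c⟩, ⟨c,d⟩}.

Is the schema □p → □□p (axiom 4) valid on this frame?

The schema 4 characterises exactly the transitive frames.
Transitive: yes — every two-step R-path is closed by a direct edge.

Yes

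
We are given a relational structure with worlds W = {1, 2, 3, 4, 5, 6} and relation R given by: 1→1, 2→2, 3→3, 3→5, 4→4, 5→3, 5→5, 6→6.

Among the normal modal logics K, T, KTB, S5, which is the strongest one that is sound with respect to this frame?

S5

Reflexive (axiom T): yes — every world is R-related to itself.
Symmetric (axiom B): yes — every pair in R has its reverse in R.
Euclidean (axiom 5): yes — any two successors of a common world are R-related.
So F validates K, T, KTB, S5. The strongest is S5.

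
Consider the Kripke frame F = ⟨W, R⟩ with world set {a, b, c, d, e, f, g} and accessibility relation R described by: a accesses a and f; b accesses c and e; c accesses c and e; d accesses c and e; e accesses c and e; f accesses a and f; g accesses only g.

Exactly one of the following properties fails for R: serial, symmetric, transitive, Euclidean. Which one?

symmetric

Serial: yes — every world has a successor (e.g. a R a).
Symmetric: no — b R c but not c R b.
Transitive: yes — every two-step R-path is closed by a direct edge.
Euclidean: yes — any two successors of a common world are R-related.
Only symmetric fails.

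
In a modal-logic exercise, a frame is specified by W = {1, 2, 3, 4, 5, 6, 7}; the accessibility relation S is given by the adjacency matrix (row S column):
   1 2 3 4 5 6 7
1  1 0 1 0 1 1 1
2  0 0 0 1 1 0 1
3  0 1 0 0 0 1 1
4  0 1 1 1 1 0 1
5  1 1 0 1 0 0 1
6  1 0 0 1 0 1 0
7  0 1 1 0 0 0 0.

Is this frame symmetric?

No

Symmetric: no — 1 S 3 but not 3 S 1.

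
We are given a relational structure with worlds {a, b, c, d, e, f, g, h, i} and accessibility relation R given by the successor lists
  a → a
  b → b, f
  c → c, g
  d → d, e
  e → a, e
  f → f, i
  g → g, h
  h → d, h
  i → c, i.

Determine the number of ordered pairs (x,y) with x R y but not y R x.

8

Enumerating: (b,f), (c,g), (d,e), (e,a), (f,i), (g,h), (h,d), (i,c).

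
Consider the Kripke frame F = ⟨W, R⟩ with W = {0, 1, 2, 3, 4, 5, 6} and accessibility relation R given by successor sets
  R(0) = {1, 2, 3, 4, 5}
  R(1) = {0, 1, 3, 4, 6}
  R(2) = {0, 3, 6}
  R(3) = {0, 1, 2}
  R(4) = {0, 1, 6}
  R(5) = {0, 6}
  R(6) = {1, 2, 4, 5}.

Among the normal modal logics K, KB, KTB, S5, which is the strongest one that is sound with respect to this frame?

Symmetric (axiom B): yes — every pair in R has its reverse in R.
Reflexive (axiom T): no — 0 is not related to itself.
Euclidean (axiom 5): no — 0 R 1 and 0 R 2, but not 1 R 2.
So F validates K, KB; KTB would additionally require R to be reflexive. The strongest is KB.

KB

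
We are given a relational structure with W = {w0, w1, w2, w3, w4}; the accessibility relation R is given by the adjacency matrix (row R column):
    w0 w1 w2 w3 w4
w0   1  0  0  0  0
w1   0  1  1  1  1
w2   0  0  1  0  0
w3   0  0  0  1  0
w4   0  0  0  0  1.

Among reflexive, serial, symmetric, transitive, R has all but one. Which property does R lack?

Reflexive: yes — every world is R-related to itself.
Serial: yes — every world has a successor (e.g. w0 R w0).
Symmetric: no — w1 R w2 but not w2 R w1.
Transitive: yes — every two-step R-path is closed by a direct edge.
Only symmetric fails.

symmetric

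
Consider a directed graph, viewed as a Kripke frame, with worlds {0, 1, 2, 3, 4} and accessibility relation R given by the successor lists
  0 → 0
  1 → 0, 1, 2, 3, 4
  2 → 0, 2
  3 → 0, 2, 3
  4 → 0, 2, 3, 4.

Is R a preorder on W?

Yes

Reflexive: yes — every world is R-related to itself.
Transitive: yes — every two-step R-path is closed by a direct edge.
So R is a preorder.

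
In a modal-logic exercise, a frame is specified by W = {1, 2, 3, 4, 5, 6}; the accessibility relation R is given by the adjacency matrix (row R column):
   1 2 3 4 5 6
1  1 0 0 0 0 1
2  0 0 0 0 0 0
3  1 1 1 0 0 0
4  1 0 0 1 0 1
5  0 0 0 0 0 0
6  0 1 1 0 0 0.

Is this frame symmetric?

No

Symmetric: no — 1 R 6 but not 6 R 1.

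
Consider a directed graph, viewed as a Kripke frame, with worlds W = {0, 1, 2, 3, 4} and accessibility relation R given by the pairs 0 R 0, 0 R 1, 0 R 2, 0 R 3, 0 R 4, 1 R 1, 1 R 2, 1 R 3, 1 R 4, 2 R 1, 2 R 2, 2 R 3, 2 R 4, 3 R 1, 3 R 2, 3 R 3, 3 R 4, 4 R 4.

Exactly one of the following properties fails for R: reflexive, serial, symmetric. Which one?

Reflexive: yes — every world is R-related to itself.
Serial: yes — every world has a successor (e.g. 0 R 0).
Symmetric: no — 0 R 1 but not 1 R 0.
Only symmetric fails.

symmetric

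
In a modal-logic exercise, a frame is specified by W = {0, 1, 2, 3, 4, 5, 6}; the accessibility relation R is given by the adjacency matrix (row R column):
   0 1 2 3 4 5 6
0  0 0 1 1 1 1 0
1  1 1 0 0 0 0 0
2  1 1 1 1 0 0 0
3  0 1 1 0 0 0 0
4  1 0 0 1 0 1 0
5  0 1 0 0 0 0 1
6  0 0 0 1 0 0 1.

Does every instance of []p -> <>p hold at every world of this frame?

Yes

The schema D characterises exactly the serial frames.
Serial: yes — every world has a successor (e.g. 0 R 2).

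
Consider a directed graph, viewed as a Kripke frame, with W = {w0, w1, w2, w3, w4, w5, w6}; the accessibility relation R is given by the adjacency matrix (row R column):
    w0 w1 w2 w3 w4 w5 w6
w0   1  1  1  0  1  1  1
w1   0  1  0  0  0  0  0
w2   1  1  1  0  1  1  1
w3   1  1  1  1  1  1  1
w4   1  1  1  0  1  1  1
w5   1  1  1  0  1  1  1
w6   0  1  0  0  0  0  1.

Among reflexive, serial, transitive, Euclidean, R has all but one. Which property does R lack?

Reflexive: yes — every world is R-related to itself.
Serial: yes — every world has a successor (e.g. w0 R w0).
Transitive: yes — every two-step R-path is closed by a direct edge.
Euclidean: no — w0 R w1 and w0 R w2, but not w1 R w2.
Only Euclidean fails.

Euclidean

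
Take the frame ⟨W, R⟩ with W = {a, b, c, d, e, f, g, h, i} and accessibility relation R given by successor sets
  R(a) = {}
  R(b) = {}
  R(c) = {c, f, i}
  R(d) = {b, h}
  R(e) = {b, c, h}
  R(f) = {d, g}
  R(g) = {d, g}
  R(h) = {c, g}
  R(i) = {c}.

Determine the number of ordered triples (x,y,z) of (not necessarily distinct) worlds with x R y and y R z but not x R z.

Enumerating: (c,f,d), (c,f,g), (d,h,c), (d,h,g), (e,c,f), (e,c,i), (e,h,g), (f,d,b), (f,d,h), (g,d,b), (g,d,h), (h,c,f), (h,c,i), (h,g,d), (i,c,f), (i,c,i).

16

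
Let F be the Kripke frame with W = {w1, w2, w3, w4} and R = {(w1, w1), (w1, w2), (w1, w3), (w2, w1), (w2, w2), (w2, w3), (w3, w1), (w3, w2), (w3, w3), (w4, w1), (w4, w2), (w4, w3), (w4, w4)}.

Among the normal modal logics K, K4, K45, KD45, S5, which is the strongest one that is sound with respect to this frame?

K4

Transitive (axiom 4): yes — every two-step R-path is closed by a direct edge.
Euclidean (axiom 5): no — w4 R w1 and w4 R w4, but not w1 R w4.
Serial (axiom D): yes — every world has a successor (e.g. w1 R w1).
Reflexive (axiom T): yes — every world is R-related to itself.
So F validates K, K4; K45 would additionally require R to be Euclidean. The strongest is K4.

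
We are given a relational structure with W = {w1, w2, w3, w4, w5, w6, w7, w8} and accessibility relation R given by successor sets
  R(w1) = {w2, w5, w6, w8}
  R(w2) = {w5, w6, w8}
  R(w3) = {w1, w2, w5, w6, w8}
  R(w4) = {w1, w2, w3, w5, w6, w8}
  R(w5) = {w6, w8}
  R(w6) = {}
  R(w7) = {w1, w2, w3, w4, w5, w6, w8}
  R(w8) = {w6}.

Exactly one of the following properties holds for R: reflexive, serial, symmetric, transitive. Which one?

Reflexive: no — w1 is not related to itself.
Serial: no — w6 has no R-successor.
Symmetric: no — w1 R w2 but not w2 R w1.
Transitive: yes — every two-step R-path is closed by a direct edge.
Only transitive holds.

transitive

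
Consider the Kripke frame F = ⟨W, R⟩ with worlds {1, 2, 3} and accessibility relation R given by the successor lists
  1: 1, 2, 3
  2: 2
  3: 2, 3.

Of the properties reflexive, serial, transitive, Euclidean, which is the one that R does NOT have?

Euclidean

Reflexive: yes — every world is R-related to itself.
Serial: yes — every world has a successor (e.g. 1 R 1).
Transitive: yes — every two-step R-path is closed by a direct edge.
Euclidean: no — 1 R 2 and 1 R 3, but not 2 R 3.
Only Euclidean fails.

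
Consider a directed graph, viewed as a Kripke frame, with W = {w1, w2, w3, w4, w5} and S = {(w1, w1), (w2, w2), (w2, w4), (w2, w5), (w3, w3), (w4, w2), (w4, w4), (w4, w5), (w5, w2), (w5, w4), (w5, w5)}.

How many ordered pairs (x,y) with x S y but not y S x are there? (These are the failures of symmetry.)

S is symmetric; there are no such tuples.

0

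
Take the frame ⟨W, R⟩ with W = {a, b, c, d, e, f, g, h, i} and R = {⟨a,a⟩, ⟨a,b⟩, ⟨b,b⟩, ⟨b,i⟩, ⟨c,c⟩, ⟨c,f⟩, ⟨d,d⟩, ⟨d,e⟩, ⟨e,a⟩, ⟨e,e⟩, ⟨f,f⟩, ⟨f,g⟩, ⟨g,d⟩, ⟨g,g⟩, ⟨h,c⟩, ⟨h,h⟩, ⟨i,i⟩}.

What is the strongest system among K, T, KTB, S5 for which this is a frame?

Reflexive (axiom T): yes — every world is R-related to itself.
Symmetric (axiom B): no — a R b but not b R a.
Euclidean (axiom 5): no — a R b and a R a, but not b R a.
So F validates K, T; KTB would additionally require R to be symmetric. The strongest is T.

T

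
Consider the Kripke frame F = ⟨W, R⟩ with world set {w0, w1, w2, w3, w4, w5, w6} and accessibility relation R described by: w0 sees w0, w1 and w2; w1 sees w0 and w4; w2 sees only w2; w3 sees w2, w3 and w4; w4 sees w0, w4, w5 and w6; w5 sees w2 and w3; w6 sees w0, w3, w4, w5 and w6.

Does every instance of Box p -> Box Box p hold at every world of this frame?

No

The schema 4 characterises exactly the transitive frames.
Transitive: no — w0 R w1 and w1 R w4, but not w0 R w4.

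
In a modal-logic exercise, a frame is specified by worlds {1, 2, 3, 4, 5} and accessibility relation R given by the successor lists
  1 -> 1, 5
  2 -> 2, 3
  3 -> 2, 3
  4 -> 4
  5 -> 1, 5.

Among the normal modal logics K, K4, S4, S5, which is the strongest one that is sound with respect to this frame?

Transitive (axiom 4): yes — every two-step R-path is closed by a direct edge.
Reflexive (axiom T): yes — every world is R-related to itself.
Euclidean (axiom 5): yes — any two successors of a common world are R-related.
So F validates K, K4, S4, S5. The strongest is S5.

S5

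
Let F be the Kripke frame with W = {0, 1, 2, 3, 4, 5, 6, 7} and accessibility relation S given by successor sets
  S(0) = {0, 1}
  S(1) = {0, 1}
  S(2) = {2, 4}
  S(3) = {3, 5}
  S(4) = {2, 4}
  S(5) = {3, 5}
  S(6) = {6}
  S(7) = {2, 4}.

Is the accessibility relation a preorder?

No

Reflexive: no — 7 is not related to itself.
Transitive: yes — every two-step S-path is closed by a direct edge.
So S is not a preorder.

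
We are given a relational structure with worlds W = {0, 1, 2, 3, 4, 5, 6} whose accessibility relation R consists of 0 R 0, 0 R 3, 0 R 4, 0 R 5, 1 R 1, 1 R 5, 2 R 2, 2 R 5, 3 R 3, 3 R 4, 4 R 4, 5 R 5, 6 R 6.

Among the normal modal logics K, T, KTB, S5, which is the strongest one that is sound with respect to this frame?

T

Reflexive (axiom T): yes — every world is R-related to itself.
Symmetric (axiom B): no — 0 R 3 but not 3 R 0.
Euclidean (axiom 5): no — 0 R 3 and 0 R 5, but not 3 R 5.
So F validates K, T; KTB would additionally require R to be symmetric. The strongest is T.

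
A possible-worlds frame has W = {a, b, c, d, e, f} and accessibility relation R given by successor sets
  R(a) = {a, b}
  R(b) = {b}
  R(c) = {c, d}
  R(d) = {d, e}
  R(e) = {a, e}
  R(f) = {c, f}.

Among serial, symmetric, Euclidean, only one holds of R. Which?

serial

Serial: yes — every world has a successor (e.g. a R a).
Symmetric: no — a R b but not b R a.
Euclidean: no — a R b and a R a, but not b R a.
Only serial holds.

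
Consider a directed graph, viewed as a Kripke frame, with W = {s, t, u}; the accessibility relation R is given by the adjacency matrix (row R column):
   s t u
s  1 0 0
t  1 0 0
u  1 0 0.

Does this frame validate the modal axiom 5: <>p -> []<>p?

Yes

Axiom 5 corresponds to the accessibility relation being Euclidean.
Euclidean: yes — any two successors of a common world are R-related.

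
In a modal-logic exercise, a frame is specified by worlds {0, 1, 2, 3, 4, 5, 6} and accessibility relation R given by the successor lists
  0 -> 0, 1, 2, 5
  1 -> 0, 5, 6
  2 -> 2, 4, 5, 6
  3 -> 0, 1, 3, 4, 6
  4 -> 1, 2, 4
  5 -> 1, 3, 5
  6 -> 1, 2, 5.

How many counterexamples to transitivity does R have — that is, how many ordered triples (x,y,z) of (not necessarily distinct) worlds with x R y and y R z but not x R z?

Enumerating: (0,1,6), (0,2,4), (0,2,6), (0,5,3), (1,0,1), (1,0,2), (1,5,1), (1,5,3), (1,6,1), (1,6,2), (2,4,1), (2,5,1), … and 23 more.
Total: 35.

35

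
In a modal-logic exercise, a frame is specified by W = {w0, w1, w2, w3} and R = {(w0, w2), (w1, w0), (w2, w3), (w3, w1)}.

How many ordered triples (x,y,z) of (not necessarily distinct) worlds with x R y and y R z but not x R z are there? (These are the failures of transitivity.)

4

Enumerating: (w0,w2,w3), (w1,w0,w2), (w2,w3,w1), (w3,w1,w0).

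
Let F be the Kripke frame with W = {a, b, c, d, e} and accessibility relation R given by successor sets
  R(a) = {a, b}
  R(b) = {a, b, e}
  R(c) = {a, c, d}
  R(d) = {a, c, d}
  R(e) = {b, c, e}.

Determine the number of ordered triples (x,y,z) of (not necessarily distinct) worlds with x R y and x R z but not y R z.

9

Enumerating: (b,a,e), (b,e,a), (c,a,c), (c,a,d), (d,a,c), (d,a,d), (e,b,c), (e,c,b), (e,c,e).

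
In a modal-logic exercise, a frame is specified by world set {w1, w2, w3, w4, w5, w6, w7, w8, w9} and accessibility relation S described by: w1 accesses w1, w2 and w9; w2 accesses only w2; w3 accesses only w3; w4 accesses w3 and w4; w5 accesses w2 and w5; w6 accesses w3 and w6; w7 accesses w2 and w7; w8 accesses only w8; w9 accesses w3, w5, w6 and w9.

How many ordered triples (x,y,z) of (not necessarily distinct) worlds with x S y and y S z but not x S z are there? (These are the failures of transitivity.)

4

Enumerating: (w1,w9,w3), (w1,w9,w5), (w1,w9,w6), (w9,w5,w2).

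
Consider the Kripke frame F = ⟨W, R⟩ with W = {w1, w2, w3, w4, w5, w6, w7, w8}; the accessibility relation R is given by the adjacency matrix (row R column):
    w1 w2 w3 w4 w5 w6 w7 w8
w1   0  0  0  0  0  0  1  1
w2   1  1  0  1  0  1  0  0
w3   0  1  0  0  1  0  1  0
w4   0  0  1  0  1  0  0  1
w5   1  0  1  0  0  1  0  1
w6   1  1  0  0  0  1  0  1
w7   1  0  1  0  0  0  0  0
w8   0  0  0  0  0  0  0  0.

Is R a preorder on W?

No

Reflexive: no — w1 is not related to itself.
Transitive: no — w1 R w7 and w7 R w3, but not w1 R w3.
So R is not a preorder.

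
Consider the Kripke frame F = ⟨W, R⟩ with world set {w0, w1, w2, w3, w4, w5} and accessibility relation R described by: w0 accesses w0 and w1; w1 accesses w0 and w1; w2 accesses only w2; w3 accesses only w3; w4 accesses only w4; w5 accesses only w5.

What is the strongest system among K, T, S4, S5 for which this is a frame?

S5

Reflexive (axiom T): yes — every world is R-related to itself.
Transitive (axiom 4): yes — every two-step R-path is closed by a direct edge.
Euclidean (axiom 5): yes — any two successors of a common world are R-related.
So F validates K, T, S4, S5. The strongest is S5.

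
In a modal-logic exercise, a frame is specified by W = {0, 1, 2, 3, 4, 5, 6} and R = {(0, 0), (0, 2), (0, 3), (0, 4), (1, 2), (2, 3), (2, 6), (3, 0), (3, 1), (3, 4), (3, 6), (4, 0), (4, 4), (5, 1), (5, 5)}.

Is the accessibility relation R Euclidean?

Euclidean: no — 0 R 2 and 0 R 4, but not 2 R 4.

No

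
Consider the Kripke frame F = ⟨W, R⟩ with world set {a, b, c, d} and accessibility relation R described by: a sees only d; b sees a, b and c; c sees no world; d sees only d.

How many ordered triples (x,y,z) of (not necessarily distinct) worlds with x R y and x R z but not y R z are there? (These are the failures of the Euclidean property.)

Enumerating: (b,a,a), (b,a,b), (b,a,c), (b,c,a), (b,c,b), (b,c,c).

6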